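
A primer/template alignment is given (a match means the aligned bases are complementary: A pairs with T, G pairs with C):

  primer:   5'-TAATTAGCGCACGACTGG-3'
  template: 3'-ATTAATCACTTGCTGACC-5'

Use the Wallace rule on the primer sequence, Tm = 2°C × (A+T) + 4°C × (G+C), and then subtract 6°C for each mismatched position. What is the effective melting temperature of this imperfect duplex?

Primer base counts: A=5, T=4, G=5, C=4 → A+T=9, G+C=9
Perfect-match Tm = 2(9) + 4(9) = 18 + 36 = 54°C
Mismatches (positions where the bases are not complementary): 2 (at positions 8, 10)
Effective Tm = 54 − 2×6 = 54 − 12 = 42°C

42°C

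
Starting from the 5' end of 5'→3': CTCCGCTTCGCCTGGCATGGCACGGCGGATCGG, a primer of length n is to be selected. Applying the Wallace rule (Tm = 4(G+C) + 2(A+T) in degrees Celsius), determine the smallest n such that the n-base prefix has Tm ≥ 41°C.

n = 12

First 11 bases: CTCCGCTTCGC → Tm = 38°C (< 41°C)
First 12 bases: CTCCGCTTCGCC → Tm = 42°C (≥ 41°C)
Each additional base adds 2°C (A/T) or 4°C (G/C), so Tm is non-decreasing in n; n = 12 is the first length to reach 41°C.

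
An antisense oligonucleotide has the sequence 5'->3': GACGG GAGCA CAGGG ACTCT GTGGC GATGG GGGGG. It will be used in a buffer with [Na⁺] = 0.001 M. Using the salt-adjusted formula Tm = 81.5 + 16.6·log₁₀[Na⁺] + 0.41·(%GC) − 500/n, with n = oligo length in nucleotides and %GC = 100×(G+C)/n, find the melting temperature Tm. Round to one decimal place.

46.7°C

Length n = 35. Counting bases: A=6, G=19, C=6, T=4
G+C = 25, so %GC = 25/35 × 100 = 71.429%
Salt term: 16.6 × (-3) = -49.8
GC term: 0.41 × 71.429 = 29.286; length term: −500/35 = −14.286
Tm = 81.5 + (-49.8) + 29.286 − 14.286 = 46.7 → 46.7°C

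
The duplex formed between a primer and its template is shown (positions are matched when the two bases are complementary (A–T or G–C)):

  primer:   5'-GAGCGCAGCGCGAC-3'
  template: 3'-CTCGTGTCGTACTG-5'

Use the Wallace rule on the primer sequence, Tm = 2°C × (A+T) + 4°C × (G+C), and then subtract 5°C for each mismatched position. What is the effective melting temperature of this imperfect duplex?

35°C

Primer base counts: A=3, T=0, G=6, C=5 → A+T=3, G+C=11
Perfect-match Tm = 2(3) + 4(11) = 6 + 44 = 50°C
Mismatches (positions where the bases are not complementary): 3 (at positions 5, 10, 11)
Effective Tm = 50 − 3×5 = 50 − 15 = 35°C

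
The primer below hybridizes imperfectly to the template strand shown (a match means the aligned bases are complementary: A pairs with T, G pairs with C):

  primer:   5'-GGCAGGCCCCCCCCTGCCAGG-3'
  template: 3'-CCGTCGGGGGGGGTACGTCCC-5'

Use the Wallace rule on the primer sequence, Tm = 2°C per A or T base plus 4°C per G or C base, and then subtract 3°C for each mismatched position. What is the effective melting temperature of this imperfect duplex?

Primer base counts: A=2, T=1, G=7, C=11 → A+T=3, G+C=18
Perfect-match Tm = 2(3) + 4(18) = 6 + 72 = 78°C
Mismatches (positions where the bases are not complementary): 4 (at positions 6, 14, 18, 19)
Effective Tm = 78 − 4×3 = 78 − 12 = 66°C

66°C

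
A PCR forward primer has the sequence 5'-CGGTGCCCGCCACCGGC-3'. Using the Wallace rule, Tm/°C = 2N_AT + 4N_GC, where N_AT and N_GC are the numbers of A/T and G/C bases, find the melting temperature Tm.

Scanning the sequence gives C=9, A=1, G=6, T=1.
So N_AT = 2 and N_GC = 15.
Tm = 2×2 + 4×15 = 64°C

64°C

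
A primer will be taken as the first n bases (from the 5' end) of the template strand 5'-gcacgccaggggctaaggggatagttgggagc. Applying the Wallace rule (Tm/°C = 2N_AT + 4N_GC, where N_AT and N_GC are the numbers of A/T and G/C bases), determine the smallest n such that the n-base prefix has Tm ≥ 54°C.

n = 16

First 15 bases: GCACGCCAGGGGCTA → Tm = 52°C (< 54°C)
First 16 bases: GCACGCCAGGGGCTAA → Tm = 54°C (≥ 54°C)
Since every base adds ≥2°C, Tm only increases with n, so the threshold is first crossed at n = 16.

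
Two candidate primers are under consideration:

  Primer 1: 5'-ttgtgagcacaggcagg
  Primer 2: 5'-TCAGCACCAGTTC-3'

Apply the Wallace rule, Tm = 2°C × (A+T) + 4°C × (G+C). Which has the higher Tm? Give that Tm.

Primer 1: A+T=7, G+C=10 → Tm = 2(7)+4(10) = 54°C
Primer 2: A+T=6, G+C=7 → Tm = 2(6)+4(7) = 40°C
54°C vs 40°C → primer 1 is higher.

Primer 1, 54°C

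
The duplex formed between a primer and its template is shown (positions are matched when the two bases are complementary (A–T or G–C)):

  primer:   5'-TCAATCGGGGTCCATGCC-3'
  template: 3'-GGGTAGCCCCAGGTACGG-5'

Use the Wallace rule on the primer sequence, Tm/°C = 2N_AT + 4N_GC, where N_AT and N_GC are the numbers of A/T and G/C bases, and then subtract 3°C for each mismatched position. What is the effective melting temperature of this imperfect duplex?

52°C

Primer base counts: A=3, T=4, G=5, C=6 → A+T=7, G+C=11
Perfect-match Tm = 2(7) + 4(11) = 14 + 44 = 58°C
Mismatches (positions where the bases are not complementary): 2 (at positions 1, 3)
Effective Tm = 58 − 2×3 = 58 − 6 = 52°C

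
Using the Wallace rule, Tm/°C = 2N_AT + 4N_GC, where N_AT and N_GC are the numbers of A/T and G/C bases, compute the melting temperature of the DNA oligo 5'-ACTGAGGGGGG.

38°C

Scanning the sequence gives G=7, A=2, T=1, C=1.
So N_AT = 3 and N_GC = 8.
Tm = 4·8 + 2·3 = 32 + 6 = 38°C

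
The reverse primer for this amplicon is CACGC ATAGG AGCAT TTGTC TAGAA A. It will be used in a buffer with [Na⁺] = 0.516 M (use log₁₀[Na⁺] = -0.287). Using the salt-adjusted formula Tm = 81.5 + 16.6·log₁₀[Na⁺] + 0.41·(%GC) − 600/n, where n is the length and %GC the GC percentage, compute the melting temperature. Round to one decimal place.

71.0°C

Length n = 26. Base counts: A=9, G=6, C=5, T=6
G+C = 11, so %GC = 11/26 × 100 = 42.308%
Salt term: 16.6 × (-0.287) = -4.764
GC term: 0.41 × 42.308 = 17.346; length term: −600/26 = −23.077
Tm = 81.5 + (-4.764) + 17.346 − 23.077 = 71.005 → 71.0°C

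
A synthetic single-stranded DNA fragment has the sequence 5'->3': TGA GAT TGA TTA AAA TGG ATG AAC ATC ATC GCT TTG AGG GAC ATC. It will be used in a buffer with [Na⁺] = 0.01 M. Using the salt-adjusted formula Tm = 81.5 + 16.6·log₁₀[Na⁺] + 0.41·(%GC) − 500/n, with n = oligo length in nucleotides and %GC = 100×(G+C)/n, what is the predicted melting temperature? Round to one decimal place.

52.7°C

Length n = 45. Base counts: T=13, A=15, C=6, G=11
G+C = 17, so %GC = 17/45 × 100 = 37.778%
Salt term: 16.6 × (-2) = -33.2
GC term: 0.41 × 37.778 = 15.489; length term: −500/45 = −11.111
Tm = 81.5 + (-33.2) + 15.489 − 11.111 = 52.678 → 52.7°C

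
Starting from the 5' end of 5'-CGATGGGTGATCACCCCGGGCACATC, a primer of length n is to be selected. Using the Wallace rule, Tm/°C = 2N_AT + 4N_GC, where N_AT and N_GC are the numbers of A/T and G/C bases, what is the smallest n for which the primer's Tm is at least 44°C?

n = 14

First 13 bases: CGATGGGTGATCA → Tm = 40°C (< 44°C)
First 14 bases: CGATGGGTGATCAC → Tm = 44°C (≥ 44°C)
Each additional base adds 2°C (A/T) or 4°C (G/C), so Tm is non-decreasing in n; n = 14 is the first length to reach 44°C.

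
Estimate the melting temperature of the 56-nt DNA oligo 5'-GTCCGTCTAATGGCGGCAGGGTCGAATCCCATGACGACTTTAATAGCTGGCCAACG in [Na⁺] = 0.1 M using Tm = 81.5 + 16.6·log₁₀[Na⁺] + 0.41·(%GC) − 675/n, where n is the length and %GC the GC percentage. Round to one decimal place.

75.5°C

Length n = 56. Base counts: A=13, T=12, C=15, G=16
G+C = 31, so %GC = 31/56 × 100 = 55.357%
Salt term: 16.6 × (-1) = -16.6
GC term: 0.41 × 55.357 = 22.696; length term: −675/56 = −12.054
Tm = 81.5 + (-16.6) + 22.696 − 12.054 = 75.542 → 75.5°C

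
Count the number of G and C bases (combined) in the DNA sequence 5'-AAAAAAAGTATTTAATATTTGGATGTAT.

A=13, G=4, C=0, T=11
Total G or C: 4 + 0 = 4

4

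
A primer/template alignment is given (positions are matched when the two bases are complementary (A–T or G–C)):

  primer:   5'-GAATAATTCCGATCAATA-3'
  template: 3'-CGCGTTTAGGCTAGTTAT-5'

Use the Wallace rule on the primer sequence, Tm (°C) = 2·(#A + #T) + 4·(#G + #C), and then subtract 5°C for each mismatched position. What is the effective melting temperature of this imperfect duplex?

Primer base counts: A=8, T=5, G=2, C=3 → A+T=13, G+C=5
Perfect-match Tm = 2(13) + 4(5) = 26 + 20 = 46°C
Mismatches (positions where the bases are not complementary): 4 (at positions 2, 3, 4, 7)
Effective Tm = 46 − 4×5 = 46 − 20 = 26°C

26°C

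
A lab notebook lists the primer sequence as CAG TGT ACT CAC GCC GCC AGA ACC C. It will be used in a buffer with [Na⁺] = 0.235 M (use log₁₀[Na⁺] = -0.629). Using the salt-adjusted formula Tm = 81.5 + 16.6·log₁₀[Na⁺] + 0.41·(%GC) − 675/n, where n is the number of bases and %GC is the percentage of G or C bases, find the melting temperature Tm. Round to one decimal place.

70.3°C

Length n = 25. G=5, T=3, A=6, C=11
G+C = 16, so %GC = 16/25 × 100 = 64%
Salt term: 16.6 × (-0.629) = -10.441
GC term: 0.41 × 64 = 26.24; length term: −675/25 = −27
Tm = 81.5 + (-10.441) + 26.24 − 27 = 70.299 → 70.3°C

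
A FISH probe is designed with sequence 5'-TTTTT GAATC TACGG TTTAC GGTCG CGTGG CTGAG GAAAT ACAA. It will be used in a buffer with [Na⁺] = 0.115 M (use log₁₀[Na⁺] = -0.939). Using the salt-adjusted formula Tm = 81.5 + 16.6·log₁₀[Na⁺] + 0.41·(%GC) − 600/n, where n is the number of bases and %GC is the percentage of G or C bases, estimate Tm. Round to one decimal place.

Length n = 44. G=12, A=11, T=14, C=7
G+C = 19, so %GC = 19/44 × 100 = 43.182%
Salt term: 16.6 × (-0.939) = -15.587
GC term: 0.41 × 43.182 = 17.705; length term: −600/44 = −13.636
Tm = 81.5 + (-15.587) + 17.705 − 13.636 = 69.982 → 70.0°C

70.0°C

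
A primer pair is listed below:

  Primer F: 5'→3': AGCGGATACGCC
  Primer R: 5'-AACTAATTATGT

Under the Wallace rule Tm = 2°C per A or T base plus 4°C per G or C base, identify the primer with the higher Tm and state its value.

Primer F, 40°C

Primer F: A+T=4, G+C=8 → Tm = 2(4)+4(8) = 40°C
Primer R: A+T=10, G+C=2 → Tm = 2(10)+4(2) = 28°C
40°C vs 28°C → primer F is higher.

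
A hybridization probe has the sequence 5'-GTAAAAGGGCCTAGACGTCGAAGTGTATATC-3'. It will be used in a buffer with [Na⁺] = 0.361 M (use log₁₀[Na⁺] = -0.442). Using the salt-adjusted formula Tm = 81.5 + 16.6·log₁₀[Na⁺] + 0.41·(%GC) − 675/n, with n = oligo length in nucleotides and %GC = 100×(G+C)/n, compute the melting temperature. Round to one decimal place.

70.9°C

Length n = 31. Scanning the sequence gives A=10, C=5, T=7, G=9.
G+C = 14, so %GC = 14/31 × 100 = 45.161%
Salt term: 16.6 × (-0.442) = -7.337
GC term: 0.41 × 45.161 = 18.516; length term: −675/31 = −21.774
Tm = 81.5 + (-7.337) + 18.516 − 21.774 = 70.905 → 70.9°C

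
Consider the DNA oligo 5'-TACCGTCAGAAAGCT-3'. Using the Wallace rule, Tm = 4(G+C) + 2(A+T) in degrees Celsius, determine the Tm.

Counting bases: C=4, A=5, G=3, T=3
AT pairs contribute 8, GC pairs contribute 7.
Tm = 2(8) + 4(7) = 16 + 28 = 44°C

44°C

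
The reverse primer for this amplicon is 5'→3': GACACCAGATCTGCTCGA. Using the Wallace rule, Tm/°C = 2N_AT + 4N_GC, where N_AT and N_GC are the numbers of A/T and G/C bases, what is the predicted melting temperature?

56°C

Counting bases: G=4, C=6, T=3, A=5
A+T = 8, G+C = 10
Tm = 2(8) + 4(10) = 16 + 40 = 56°C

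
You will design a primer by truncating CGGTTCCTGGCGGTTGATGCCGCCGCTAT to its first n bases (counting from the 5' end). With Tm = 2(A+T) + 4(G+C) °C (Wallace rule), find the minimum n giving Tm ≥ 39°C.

First 11 bases: CGGTTCCTGGC → Tm = 38°C (< 39°C)
First 12 bases: CGGTTCCTGGCG → Tm = 42°C (≥ 39°C)
Each additional base adds 2°C (A/T) or 4°C (G/C), so Tm is non-decreasing in n; n = 12 is the first length to reach 39°C.

n = 12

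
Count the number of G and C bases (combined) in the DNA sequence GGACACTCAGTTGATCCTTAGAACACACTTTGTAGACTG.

17

Base counts: C=9, T=11, G=8, A=11
G+C = 8 + 9 = 17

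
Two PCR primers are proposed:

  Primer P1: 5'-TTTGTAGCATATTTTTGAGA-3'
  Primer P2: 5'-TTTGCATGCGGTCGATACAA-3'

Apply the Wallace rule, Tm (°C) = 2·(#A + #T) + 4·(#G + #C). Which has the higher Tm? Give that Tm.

Primer P1: A+T=15, G+C=5 → Tm = 2(15)+4(5) = 50°C
Primer P2: A+T=11, G+C=9 → Tm = 2(11)+4(9) = 58°C
50°C vs 58°C → primer P2 is higher.

Primer P2, 58°C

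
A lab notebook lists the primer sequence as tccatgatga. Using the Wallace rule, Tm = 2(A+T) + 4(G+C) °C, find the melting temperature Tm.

28°C

G=2, T=3, C=2, A=3
AT pairs contribute 6, GC pairs contribute 4.
Tm = 2(6) + 4(4) = 12 + 16 = 28°C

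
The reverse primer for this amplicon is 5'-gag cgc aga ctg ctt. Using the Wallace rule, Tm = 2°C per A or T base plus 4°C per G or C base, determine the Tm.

48°C

G=5, T=3, C=4, A=3
A+T = 6, G+C = 9
Tm = 2(6) + 4(9) = 12 + 36 = 48°C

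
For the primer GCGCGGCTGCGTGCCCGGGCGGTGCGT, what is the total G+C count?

23

Counting bases: A=0, C=9, T=4, G=14
G+C = 14 + 9 = 23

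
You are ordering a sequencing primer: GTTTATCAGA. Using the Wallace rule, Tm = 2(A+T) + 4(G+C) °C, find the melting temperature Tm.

26°C

Scanning the sequence gives G=2, C=1, A=3, T=4.
A+T = 7, G+C = 3
Tm = 2(7) + 4(3) = 14 + 12 = 26°C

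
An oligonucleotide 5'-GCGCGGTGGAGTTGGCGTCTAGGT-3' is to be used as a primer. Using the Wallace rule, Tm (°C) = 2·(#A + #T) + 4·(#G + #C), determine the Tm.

Counting bases: G=12, T=6, C=4, A=2
AT pairs contribute 8, GC pairs contribute 16.
Tm = 2×8 + 4×16 = 80°C

80°C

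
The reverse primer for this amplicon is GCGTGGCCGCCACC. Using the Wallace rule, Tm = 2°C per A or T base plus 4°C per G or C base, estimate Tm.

52°C

A=1, C=7, G=5, T=1
A+T = 2, G+C = 12
Tm = 2(2) + 4(12) = 4 + 48 = 52°C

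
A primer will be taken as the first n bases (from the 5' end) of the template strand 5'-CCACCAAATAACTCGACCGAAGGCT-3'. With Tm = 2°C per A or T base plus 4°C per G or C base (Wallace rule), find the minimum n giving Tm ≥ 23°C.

First 7 bases: CCACCAA → Tm = 22°C (< 23°C)
First 8 bases: CCACCAAA → Tm = 24°C (≥ 23°C)
Since every base adds ≥2°C, Tm only increases with n, so the threshold is first crossed at n = 8.

n = 8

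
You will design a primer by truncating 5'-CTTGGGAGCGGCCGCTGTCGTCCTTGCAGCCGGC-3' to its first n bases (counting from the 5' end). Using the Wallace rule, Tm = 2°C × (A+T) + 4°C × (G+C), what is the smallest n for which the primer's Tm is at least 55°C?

First 15 bases: CTTGGGAGCGGCCGC → Tm = 54°C (< 55°C)
First 16 bases: CTTGGGAGCGGCCGCT → Tm = 56°C (≥ 55°C)
Since every base adds ≥2°C, Tm only increases with n, so the threshold is first crossed at n = 16.

n = 16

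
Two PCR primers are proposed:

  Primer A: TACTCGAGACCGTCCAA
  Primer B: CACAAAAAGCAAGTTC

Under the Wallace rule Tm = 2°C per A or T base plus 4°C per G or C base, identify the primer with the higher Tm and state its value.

Primer A: A+T=8, G+C=9 → Tm = 2(8)+4(9) = 52°C
Primer B: A+T=10, G+C=6 → Tm = 2(10)+4(6) = 44°C
52°C vs 44°C → primer A is higher.

Primer A, 52°C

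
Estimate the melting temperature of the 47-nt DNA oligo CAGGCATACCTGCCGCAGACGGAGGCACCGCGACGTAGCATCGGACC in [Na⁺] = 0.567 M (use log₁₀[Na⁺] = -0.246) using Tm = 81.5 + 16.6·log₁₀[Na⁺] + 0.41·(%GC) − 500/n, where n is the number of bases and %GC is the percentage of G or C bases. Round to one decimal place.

94.7°C

Length n = 47. Base counts: G=15, C=17, A=11, T=4
G+C = 32, so %GC = 32/47 × 100 = 68.085%
Salt term: 16.6 × (-0.246) = -4.084
GC term: 0.41 × 68.085 = 27.915; length term: −500/47 = −10.638
Tm = 81.5 + (-4.084) + 27.915 − 10.638 = 94.693 → 94.7°C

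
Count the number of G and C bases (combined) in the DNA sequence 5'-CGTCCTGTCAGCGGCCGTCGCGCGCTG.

21

Base counts: A=1, C=11, G=10, T=5
G+C = 10 + 11 = 21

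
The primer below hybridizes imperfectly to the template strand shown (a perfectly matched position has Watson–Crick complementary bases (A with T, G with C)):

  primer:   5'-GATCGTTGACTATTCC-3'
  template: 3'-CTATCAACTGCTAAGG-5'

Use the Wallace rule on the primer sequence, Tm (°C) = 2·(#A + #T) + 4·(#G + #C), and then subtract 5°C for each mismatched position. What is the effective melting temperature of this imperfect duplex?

36°C

Primer base counts: A=3, T=6, G=3, C=4 → A+T=9, G+C=7
Perfect-match Tm = 2(9) + 4(7) = 18 + 28 = 46°C
Mismatches (positions where the bases are not complementary): 2 (at positions 4, 11)
Effective Tm = 46 − 2×5 = 46 − 10 = 36°C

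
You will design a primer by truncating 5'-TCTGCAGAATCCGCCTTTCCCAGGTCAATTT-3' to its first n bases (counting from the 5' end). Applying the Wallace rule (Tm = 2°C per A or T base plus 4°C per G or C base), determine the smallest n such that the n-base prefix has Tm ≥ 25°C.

n = 9

First 8 bases: TCTGCAGA → Tm = 24°C (< 25°C)
First 9 bases: TCTGCAGAA → Tm = 26°C (≥ 25°C)
Each additional base adds 2°C (A/T) or 4°C (G/C), so Tm is non-decreasing in n; n = 9 is the first length to reach 25°C.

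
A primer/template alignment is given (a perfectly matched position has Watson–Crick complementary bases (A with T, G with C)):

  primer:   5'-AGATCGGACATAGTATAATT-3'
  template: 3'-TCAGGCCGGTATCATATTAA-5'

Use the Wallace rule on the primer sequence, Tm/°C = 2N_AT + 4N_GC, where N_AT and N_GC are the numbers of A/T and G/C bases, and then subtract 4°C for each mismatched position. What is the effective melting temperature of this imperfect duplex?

Primer base counts: A=8, T=6, G=4, C=2 → A+T=14, G+C=6
Perfect-match Tm = 2(14) + 4(6) = 28 + 24 = 52°C
Mismatches (positions where the bases are not complementary): 3 (at positions 3, 4, 8)
Effective Tm = 52 − 3×4 = 52 − 12 = 40°C

40°C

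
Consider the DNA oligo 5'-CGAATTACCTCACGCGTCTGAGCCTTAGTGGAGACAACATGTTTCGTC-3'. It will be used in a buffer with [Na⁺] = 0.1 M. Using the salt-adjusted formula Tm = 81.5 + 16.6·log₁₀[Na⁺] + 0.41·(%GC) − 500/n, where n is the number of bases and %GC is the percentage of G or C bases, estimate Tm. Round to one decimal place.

Length n = 48. Base counts: C=13, A=11, G=11, T=13
G+C = 24, so %GC = 24/48 × 100 = 50%
Salt term: 16.6 × (-1) = -16.6
GC term: 0.41 × 50 = 20.5; length term: −500/48 = −10.417
Tm = 81.5 + (-16.6) + 20.5 − 10.417 = 74.983 → 75.0°C

75.0°C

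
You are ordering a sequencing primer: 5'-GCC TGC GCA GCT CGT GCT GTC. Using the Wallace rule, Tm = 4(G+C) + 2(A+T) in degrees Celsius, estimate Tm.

72°C

Base counts: G=7, A=1, T=5, C=8
AT pairs contribute 6, GC pairs contribute 15.
Tm = 2×6 + 4×15 = 72°C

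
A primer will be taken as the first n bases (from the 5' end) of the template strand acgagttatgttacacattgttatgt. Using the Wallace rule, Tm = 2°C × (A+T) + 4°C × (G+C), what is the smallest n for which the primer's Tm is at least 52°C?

n = 20

First 19 bases: ACGAGTTATGTTACACATT → Tm = 50°C (< 52°C)
First 20 bases: ACGAGTTATGTTACACATTG → Tm = 54°C (≥ 52°C)
Since every base adds ≥2°C, Tm only increases with n, so the threshold is first crossed at n = 20.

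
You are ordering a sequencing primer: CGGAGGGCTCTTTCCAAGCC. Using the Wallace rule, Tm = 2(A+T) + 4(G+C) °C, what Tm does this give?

66°C

Scanning the sequence gives T=4, G=6, A=3, C=7.
A+T = 7, G+C = 13
Tm = 2×7 + 4×13 = 66°C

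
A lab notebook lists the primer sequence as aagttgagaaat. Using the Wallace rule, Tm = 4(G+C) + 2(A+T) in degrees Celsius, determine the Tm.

30°C

Scanning the sequence gives T=3, G=3, A=6, C=0.
A+T = 9, G+C = 3
Tm = 2×9 + 4×3 = 30°C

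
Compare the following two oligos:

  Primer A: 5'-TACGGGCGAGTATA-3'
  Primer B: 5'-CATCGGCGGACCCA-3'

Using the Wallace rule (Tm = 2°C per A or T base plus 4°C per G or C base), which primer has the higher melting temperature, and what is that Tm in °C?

Primer B, 48°C

Primer A: A+T=7, G+C=7 → Tm = 2(7)+4(7) = 42°C
Primer B: A+T=4, G+C=10 → Tm = 2(4)+4(10) = 48°C
42°C vs 48°C → primer B is higher.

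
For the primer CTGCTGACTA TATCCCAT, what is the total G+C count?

G=2, C=6, A=4, T=6
Total G or C: 2 + 6 = 8

8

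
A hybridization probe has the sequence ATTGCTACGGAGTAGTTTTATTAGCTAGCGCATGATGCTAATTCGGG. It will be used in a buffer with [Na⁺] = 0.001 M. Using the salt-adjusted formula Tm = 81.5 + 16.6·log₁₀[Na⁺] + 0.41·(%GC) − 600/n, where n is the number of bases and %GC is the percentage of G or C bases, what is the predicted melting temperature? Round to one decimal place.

Length n = 47. Scanning the sequence gives A=11, T=16, G=13, C=7.
G+C = 20, so %GC = 20/47 × 100 = 42.553%
Salt term: 16.6 × (-3) = -49.8
GC term: 0.41 × 42.553 = 17.447; length term: −600/47 = −12.766
Tm = 81.5 + (-49.8) + 17.447 − 12.766 = 36.381 → 36.4°C

36.4°C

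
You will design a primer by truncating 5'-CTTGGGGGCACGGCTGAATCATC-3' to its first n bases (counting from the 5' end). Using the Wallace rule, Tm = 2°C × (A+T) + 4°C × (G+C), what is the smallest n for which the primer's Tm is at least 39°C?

First 11 bases: CTTGGGGGCAC → Tm = 38°C (< 39°C)
First 12 bases: CTTGGGGGCACG → Tm = 42°C (≥ 39°C)
Each additional base adds 2°C (A/T) or 4°C (G/C), so Tm is non-decreasing in n; n = 12 is the first length to reach 39°C.

n = 12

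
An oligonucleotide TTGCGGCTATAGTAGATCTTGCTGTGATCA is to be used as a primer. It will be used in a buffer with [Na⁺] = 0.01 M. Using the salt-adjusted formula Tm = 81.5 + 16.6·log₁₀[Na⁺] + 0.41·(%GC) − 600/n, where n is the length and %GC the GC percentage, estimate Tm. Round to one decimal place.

Length n = 30. Scanning the sequence gives A=6, C=5, T=11, G=8.
G+C = 13, so %GC = 13/30 × 100 = 43.333%
Salt term: 16.6 × (-2) = -33.2
GC term: 0.41 × 43.333 = 17.767; length term: −600/30 = −20
Tm = 81.5 + (-33.2) + 17.767 − 20 = 46.067 → 46.1°C

46.1°C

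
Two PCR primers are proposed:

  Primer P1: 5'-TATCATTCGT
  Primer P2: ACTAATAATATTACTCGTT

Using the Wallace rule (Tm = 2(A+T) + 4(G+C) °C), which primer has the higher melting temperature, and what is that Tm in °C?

Primer P1: A+T=7, G+C=3 → Tm = 2(7)+4(3) = 26°C
Primer P2: A+T=15, G+C=4 → Tm = 2(15)+4(4) = 46°C
26°C vs 46°C → primer P2 is higher.

Primer P2, 46°C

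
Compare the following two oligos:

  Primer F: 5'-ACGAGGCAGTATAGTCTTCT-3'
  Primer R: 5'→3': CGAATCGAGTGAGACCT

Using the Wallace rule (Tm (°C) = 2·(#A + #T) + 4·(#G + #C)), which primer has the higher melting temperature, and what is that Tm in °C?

Primer F, 58°C

Primer F: A+T=11, G+C=9 → Tm = 2(11)+4(9) = 58°C
Primer R: A+T=8, G+C=9 → Tm = 2(8)+4(9) = 52°C
58°C vs 52°C → primer F is higher.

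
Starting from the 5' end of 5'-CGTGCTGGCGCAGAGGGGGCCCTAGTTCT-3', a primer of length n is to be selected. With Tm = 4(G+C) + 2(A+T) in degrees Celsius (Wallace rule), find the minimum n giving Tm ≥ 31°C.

First 8 bases: CGTGCTGG → Tm = 28°C (< 31°C)
First 9 bases: CGTGCTGGC → Tm = 32°C (≥ 31°C)
Each additional base adds 2°C (A/T) or 4°C (G/C), so Tm is non-decreasing in n; n = 9 is the first length to reach 31°C.

n = 9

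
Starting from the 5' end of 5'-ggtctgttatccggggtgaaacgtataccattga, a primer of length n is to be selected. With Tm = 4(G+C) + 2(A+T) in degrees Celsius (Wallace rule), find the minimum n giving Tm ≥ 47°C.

First 14 bases: GGTCTGTTATCCGG → Tm = 44°C (< 47°C)
First 15 bases: GGTCTGTTATCCGGG → Tm = 48°C (≥ 47°C)
Each additional base adds 2°C (A/T) or 4°C (G/C), so Tm is non-decreasing in n; n = 15 is the first length to reach 47°C.

n = 15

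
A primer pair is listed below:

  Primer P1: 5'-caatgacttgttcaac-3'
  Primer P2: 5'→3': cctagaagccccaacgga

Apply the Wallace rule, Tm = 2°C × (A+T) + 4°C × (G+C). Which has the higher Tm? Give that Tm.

Primer P2, 58°C

Primer P1: A+T=10, G+C=6 → Tm = 2(10)+4(6) = 44°C
Primer P2: A+T=7, G+C=11 → Tm = 2(7)+4(11) = 58°C
44°C vs 58°C → primer P2 is higher.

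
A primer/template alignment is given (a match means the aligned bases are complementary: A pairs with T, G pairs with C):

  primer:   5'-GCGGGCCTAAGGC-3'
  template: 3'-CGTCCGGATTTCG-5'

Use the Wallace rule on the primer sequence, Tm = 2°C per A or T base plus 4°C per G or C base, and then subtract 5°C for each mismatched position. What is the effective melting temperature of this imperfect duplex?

36°C

Primer base counts: A=2, T=1, G=6, C=4 → A+T=3, G+C=10
Perfect-match Tm = 2(3) + 4(10) = 6 + 40 = 46°C
Mismatches (positions where the bases are not complementary): 2 (at positions 3, 11)
Effective Tm = 46 − 2×5 = 46 − 10 = 36°C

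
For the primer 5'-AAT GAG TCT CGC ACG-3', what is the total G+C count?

C=4, T=3, G=4, A=4
G+C = 4 + 4 = 8

8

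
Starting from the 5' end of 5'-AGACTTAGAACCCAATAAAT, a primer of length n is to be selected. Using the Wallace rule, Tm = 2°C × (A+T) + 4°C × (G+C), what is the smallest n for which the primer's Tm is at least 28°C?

First 10 bases: AGACTTAGAA → Tm = 26°C (< 28°C)
First 11 bases: AGACTTAGAAC → Tm = 30°C (≥ 28°C)
Each additional base adds 2°C (A/T) or 4°C (G/C), so Tm is non-decreasing in n; n = 11 is the first length to reach 28°C.

n = 11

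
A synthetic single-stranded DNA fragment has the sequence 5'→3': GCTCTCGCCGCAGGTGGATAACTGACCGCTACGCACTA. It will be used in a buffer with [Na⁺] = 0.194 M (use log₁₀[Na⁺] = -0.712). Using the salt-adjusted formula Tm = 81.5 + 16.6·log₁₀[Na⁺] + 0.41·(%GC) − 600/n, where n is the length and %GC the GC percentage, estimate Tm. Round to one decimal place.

78.7°C

Length n = 38. Base counts: A=8, T=7, C=13, G=10
G+C = 23, so %GC = 23/38 × 100 = 60.526%
Salt term: 16.6 × (-0.712) = -11.819
GC term: 0.41 × 60.526 = 24.816; length term: −600/38 = −15.789
Tm = 81.5 + (-11.819) + 24.816 − 15.789 = 78.708 → 78.7°C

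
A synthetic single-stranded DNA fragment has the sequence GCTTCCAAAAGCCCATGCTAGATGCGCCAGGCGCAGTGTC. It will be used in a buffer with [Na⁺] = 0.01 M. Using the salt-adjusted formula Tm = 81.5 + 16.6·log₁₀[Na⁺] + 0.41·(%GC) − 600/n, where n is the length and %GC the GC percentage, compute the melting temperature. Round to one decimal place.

Length n = 40. Base counts: T=7, C=13, G=11, A=9
G+C = 24, so %GC = 24/40 × 100 = 60%
Salt term: 16.6 × (-2) = -33.2
GC term: 0.41 × 60 = 24.6; length term: −600/40 = −15
Tm = 81.5 + (-33.2) + 24.6 − 15 = 57.9 → 57.9°C

57.9°C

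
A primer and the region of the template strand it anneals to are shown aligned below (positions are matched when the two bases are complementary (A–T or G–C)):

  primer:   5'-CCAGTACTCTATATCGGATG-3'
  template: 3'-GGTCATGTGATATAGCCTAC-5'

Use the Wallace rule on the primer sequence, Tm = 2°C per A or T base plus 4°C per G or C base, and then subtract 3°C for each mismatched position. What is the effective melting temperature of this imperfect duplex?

Primer base counts: A=5, T=6, G=4, C=5 → A+T=11, G+C=9
Perfect-match Tm = 2(11) + 4(9) = 22 + 36 = 58°C
Mismatches (positions where the bases are not complementary): 1 (at position 8)
Effective Tm = 58 − 1×3 = 58 − 3 = 55°C

55°C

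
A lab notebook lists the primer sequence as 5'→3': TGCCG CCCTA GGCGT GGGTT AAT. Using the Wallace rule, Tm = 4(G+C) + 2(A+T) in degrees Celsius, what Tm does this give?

74°C

G=8, C=6, A=3, T=6
A+T = 9, G+C = 14
Tm = 2(9) + 4(14) = 18 + 56 = 74°C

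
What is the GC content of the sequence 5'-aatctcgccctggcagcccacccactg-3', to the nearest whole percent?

A=5, T=4, G=5, C=13
G+C = 5 + 13 = 18 out of 27 bases
%GC = 18/27 × 100 = 66.67% ≈ 67%

67%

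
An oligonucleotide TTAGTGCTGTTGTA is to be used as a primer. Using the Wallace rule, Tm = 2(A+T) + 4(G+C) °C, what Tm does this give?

A=2, T=7, G=4, C=1
AT pairs contribute 9, GC pairs contribute 5.
Tm = 2(9) + 4(5) = 18 + 20 = 38°C

38°C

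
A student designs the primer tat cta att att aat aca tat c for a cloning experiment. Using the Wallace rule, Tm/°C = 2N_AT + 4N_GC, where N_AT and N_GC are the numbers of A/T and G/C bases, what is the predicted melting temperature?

Counting bases: A=9, G=0, T=10, C=3
AT pairs contribute 19, GC pairs contribute 3.
Tm = 4·3 + 2·19 = 12 + 38 = 50°C

50°C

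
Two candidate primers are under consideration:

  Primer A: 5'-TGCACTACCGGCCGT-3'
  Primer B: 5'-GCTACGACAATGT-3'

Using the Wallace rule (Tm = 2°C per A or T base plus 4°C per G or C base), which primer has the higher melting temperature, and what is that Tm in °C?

Primer A: A+T=5, G+C=10 → Tm = 2(5)+4(10) = 50°C
Primer B: A+T=7, G+C=6 → Tm = 2(7)+4(6) = 38°C
50°C vs 38°C → primer A is higher.

Primer A, 50°C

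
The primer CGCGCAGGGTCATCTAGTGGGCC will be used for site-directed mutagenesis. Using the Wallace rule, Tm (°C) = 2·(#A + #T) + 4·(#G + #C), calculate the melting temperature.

78°C

Scanning the sequence gives C=7, G=9, T=4, A=3.
AT pairs contribute 7, GC pairs contribute 16.
Tm = 4·16 + 2·7 = 64 + 14 = 78°C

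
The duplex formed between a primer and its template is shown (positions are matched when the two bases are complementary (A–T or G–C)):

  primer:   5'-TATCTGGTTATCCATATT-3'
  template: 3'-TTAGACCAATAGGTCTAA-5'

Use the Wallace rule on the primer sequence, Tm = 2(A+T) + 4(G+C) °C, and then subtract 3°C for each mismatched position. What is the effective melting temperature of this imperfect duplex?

Primer base counts: A=4, T=9, G=2, C=3 → A+T=13, G+C=5
Perfect-match Tm = 2(13) + 4(5) = 26 + 20 = 46°C
Mismatches (positions where the bases are not complementary): 2 (at positions 1, 15)
Effective Tm = 46 − 2×3 = 46 − 6 = 40°C

40°C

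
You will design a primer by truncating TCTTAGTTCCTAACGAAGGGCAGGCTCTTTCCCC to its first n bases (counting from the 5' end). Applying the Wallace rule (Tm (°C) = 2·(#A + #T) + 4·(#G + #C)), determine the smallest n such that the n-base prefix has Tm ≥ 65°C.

First 22 bases: TCTTAGTTCCTAACGAAGGGCA → Tm = 64°C (< 65°C)
First 23 bases: TCTTAGTTCCTAACGAAGGGCAG → Tm = 68°C (≥ 65°C)
Each additional base adds 2°C (A/T) or 4°C (G/C), so Tm is non-decreasing in n; n = 23 is the first length to reach 65°C.

n = 23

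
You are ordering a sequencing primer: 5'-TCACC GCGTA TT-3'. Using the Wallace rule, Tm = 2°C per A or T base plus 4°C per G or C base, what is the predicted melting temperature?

Base counts: T=4, G=2, C=4, A=2
So N_AT = 6 and N_GC = 6.
Tm = 2(6) + 4(6) = 12 + 24 = 36°C

36°C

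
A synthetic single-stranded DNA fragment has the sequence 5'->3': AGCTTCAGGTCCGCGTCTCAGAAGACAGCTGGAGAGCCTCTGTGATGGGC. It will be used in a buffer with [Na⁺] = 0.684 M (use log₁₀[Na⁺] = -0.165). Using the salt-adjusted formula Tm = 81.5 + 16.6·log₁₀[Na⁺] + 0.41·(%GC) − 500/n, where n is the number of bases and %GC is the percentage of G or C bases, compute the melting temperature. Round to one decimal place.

Length n = 50. Counting bases: T=10, C=13, G=17, A=10
G+C = 30, so %GC = 30/50 × 100 = 60%
Salt term: 16.6 × (-0.165) = -2.739
GC term: 0.41 × 60 = 24.6; length term: −500/50 = −10
Tm = 81.5 + (-2.739) + 24.6 − 10 = 93.361 → 93.4°C

93.4°C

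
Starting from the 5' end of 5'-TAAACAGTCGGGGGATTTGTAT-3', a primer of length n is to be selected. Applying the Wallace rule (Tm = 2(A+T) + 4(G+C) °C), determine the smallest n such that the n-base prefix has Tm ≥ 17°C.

n = 7

First 6 bases: TAAACA → Tm = 14°C (< 17°C)
First 7 bases: TAAACAG → Tm = 18°C (≥ 17°C)
Each additional base adds 2°C (A/T) or 4°C (G/C), so Tm is non-decreasing in n; n = 7 is the first length to reach 17°C.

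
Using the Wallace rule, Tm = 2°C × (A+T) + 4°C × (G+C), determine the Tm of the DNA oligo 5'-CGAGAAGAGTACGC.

G=5, C=3, A=5, T=1
A+T = 6, G+C = 8
Tm = 2(6) + 4(8) = 12 + 32 = 44°C

44°C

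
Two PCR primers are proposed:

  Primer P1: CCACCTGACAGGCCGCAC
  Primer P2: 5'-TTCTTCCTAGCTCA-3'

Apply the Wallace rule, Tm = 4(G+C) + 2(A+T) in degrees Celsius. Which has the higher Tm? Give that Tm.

Primer P1, 62°C

Primer P1: A+T=5, G+C=13 → Tm = 2(5)+4(13) = 62°C
Primer P2: A+T=8, G+C=6 → Tm = 2(8)+4(6) = 40°C
62°C vs 40°C → primer P1 is higher.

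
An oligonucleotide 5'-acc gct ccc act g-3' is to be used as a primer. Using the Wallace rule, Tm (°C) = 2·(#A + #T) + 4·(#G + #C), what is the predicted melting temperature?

Counting bases: C=7, T=2, A=2, G=2
A+T = 4, G+C = 9
Tm = 2(4) + 4(9) = 8 + 36 = 44°C

44°C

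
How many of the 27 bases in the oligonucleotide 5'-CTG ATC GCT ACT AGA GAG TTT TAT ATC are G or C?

10

Scanning the sequence gives T=10, G=5, C=5, A=7.
G+C = 5 + 5 = 10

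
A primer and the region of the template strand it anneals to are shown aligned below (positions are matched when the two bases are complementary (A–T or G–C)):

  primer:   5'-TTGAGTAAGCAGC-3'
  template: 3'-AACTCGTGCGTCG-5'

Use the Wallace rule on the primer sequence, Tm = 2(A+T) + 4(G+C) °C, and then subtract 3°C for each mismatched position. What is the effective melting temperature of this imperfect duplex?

Primer base counts: A=4, T=3, G=4, C=2 → A+T=7, G+C=6
Perfect-match Tm = 2(7) + 4(6) = 14 + 24 = 38°C
Mismatches (positions where the bases are not complementary): 2 (at positions 6, 8)
Effective Tm = 38 − 2×3 = 38 − 6 = 32°C

32°C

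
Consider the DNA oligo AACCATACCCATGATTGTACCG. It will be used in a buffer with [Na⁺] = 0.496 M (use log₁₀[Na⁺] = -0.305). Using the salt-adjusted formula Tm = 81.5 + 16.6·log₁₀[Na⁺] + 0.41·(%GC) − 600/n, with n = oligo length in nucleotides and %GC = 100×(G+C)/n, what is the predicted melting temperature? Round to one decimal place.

Length n = 22. Scanning the sequence gives G=3, T=5, C=7, A=7.
G+C = 10, so %GC = 10/22 × 100 = 45.455%
Salt term: 16.6 × (-0.305) = -5.063
GC term: 0.41 × 45.455 = 18.637; length term: −600/22 = −27.273
Tm = 81.5 + (-5.063) + 18.637 − 27.273 = 67.801 → 67.8°C

67.8°C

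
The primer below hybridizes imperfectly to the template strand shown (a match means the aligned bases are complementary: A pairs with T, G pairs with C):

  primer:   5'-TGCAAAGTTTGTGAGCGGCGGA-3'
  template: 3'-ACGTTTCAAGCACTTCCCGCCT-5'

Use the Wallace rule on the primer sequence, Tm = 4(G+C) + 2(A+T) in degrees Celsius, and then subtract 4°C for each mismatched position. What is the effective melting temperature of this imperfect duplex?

Primer base counts: A=5, T=5, G=9, C=3 → A+T=10, G+C=12
Perfect-match Tm = 2(10) + 4(12) = 20 + 48 = 68°C
Mismatches (positions where the bases are not complementary): 3 (at positions 10, 15, 16)
Effective Tm = 68 − 3×4 = 68 − 12 = 56°C

56°C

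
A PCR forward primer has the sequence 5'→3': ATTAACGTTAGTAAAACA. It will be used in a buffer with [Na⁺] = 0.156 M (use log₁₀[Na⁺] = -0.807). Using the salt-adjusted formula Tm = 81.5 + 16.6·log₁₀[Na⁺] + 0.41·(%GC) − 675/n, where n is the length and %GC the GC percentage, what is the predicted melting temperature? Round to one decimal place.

Length n = 18. Scanning the sequence gives A=9, C=2, T=5, G=2.
G+C = 4, so %GC = 4/18 × 100 = 22.222%
Salt term: 16.6 × (-0.807) = -13.396
GC term: 0.41 × 22.222 = 9.111; length term: −675/18 = −37.5
Tm = 81.5 + (-13.396) + 9.111 − 37.5 = 39.715 → 39.7°C

39.7°C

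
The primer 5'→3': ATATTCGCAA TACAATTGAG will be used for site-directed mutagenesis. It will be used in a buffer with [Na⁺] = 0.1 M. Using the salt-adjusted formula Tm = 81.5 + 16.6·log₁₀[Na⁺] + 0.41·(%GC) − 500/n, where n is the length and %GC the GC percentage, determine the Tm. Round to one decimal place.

Length n = 20. Base counts: G=3, C=3, A=8, T=6
G+C = 6, so %GC = 6/20 × 100 = 30%
Salt term: 16.6 × (-1) = -16.6
GC term: 0.41 × 30 = 12.3; length term: −500/20 = −25
Tm = 81.5 + (-16.6) + 12.3 − 25 = 52.2 → 52.2°C

52.2°C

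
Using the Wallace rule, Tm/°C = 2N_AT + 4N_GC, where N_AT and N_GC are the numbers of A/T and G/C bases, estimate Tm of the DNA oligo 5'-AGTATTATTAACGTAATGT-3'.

46°C

Counting bases: C=1, T=8, A=7, G=3
A+T = 15, G+C = 4
Tm = 2×15 + 4×4 = 46°C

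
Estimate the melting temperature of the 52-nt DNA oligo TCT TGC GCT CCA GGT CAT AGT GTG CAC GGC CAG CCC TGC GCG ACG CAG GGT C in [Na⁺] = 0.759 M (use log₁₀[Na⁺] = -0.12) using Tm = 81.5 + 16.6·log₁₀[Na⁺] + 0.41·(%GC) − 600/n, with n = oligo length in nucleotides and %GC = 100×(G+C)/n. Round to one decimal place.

Length n = 52. Counting bases: G=17, T=10, A=7, C=18
G+C = 35, so %GC = 35/52 × 100 = 67.308%
Salt term: 16.6 × (-0.12) = -1.992
GC term: 0.41 × 67.308 = 27.596; length term: −600/52 = −11.538
Tm = 81.5 + (-1.992) + 27.596 − 11.538 = 95.566 → 95.6°C

95.6°C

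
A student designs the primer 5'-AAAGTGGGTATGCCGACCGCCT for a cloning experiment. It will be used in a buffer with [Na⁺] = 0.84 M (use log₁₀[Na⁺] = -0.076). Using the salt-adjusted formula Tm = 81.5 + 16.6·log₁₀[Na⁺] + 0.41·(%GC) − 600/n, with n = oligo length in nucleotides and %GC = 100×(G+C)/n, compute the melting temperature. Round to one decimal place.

Length n = 22. Counting bases: C=6, G=7, A=5, T=4
G+C = 13, so %GC = 13/22 × 100 = 59.091%
Salt term: 16.6 × (-0.076) = -1.262
GC term: 0.41 × 59.091 = 24.227; length term: −600/22 = −27.273
Tm = 81.5 + (-1.262) + 24.227 − 27.273 = 77.192 → 77.2°C

77.2°C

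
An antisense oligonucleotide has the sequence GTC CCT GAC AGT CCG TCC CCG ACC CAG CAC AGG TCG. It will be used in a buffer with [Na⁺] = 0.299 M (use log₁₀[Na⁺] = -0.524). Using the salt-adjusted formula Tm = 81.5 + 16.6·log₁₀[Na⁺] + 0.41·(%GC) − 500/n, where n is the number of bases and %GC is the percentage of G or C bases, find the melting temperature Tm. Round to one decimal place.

Length n = 36. T=5, G=9, C=16, A=6
G+C = 25, so %GC = 25/36 × 100 = 69.444%
Salt term: 16.6 × (-0.524) = -8.698
GC term: 0.41 × 69.444 = 28.472; length term: −500/36 = −13.889
Tm = 81.5 + (-8.698) + 28.472 − 13.889 = 87.385 → 87.4°C

87.4°C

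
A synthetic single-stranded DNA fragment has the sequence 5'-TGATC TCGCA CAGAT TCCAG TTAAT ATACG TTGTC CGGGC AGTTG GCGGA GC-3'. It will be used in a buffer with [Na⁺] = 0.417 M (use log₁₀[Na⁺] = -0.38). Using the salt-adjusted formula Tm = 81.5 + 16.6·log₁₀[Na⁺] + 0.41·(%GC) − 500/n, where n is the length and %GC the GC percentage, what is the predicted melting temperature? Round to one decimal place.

Length n = 52. Scanning the sequence gives A=11, T=14, C=12, G=15.
G+C = 27, so %GC = 27/52 × 100 = 51.923%
Salt term: 16.6 × (-0.38) = -6.308
GC term: 0.41 × 51.923 = 21.288; length term: −500/52 = −9.615
Tm = 81.5 + (-6.308) + 21.288 − 9.615 = 86.865 → 86.9°C

86.9°C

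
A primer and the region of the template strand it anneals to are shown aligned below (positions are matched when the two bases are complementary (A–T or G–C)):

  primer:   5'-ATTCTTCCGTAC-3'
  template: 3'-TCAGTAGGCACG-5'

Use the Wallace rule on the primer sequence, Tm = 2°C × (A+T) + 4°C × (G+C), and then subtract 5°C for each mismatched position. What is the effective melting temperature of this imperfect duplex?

19°C

Primer base counts: A=2, T=5, G=1, C=4 → A+T=7, G+C=5
Perfect-match Tm = 2(7) + 4(5) = 14 + 20 = 34°C
Mismatches (positions where the bases are not complementary): 3 (at positions 2, 5, 11)
Effective Tm = 34 − 3×5 = 34 − 15 = 19°C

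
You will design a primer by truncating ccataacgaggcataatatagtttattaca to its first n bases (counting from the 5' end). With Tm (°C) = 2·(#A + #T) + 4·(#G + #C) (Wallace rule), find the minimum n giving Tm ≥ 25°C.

n = 9

First 8 bases: CCATAACG → Tm = 24°C (< 25°C)
First 9 bases: CCATAACGA → Tm = 26°C (≥ 25°C)
Since every base adds ≥2°C, Tm only increases with n, so the threshold is first crossed at n = 9.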